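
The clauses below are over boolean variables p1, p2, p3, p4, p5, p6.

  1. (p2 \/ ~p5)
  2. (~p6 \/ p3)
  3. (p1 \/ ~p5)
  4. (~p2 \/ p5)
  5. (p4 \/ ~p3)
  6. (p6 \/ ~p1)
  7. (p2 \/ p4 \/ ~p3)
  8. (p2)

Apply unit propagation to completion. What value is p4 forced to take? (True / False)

(p2) stands alone — p2 = True.
In (~p2 \/ p5), ~p2 is now false; p5 must hold, so p5 = True.
(p1 \/ ~p5) with p5 = True leaves only p1, so p1 = True.
From (p6 \/ ~p1) and p1 = True: p6 = True.
(p3 \/ ~p6) with p6 = True leaves only p3, so p3 = True.
(p4 \/ ~p3) with p3 = True leaves only p4, so p4 = True.

True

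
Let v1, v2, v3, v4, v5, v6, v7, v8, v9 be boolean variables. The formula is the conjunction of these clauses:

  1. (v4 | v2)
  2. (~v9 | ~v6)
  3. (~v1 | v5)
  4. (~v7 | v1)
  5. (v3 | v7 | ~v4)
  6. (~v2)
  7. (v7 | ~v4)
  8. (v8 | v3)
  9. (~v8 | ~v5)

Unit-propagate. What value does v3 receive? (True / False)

True

(~v2) is a unit clause: v2 = False.
(v4 | v2) with v2 = False leaves only v4, so v4 = True.
From (v7 | ~v4) and v4 = True: v7 = True.
From (~v7 | v1) and v7 = True: v1 = True.
From (~v1 | v5) and v1 = True: v5 = True.
(~v8 | ~v5) with v5 = True leaves only ~v8, so v8 = False.
In (v3 | v8), v8 is now false; v3 must hold, so v3 = True.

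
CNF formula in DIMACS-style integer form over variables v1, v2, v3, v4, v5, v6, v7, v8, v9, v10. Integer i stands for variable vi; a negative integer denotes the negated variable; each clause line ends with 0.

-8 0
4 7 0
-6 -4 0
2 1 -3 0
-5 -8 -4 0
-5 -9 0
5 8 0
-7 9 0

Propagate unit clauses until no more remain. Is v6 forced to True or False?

(!v8) stands alone — v8 = False.
(v5 || v8) with v8 = False leaves only v5, so v5 = True.
(!v9 || !v5): since v5 = True, the clause reduces to (!v9). v9 = False.
From (v9 || !v7) and v9 = False: v7 = False.
From (v7 || v4) and v7 = False: v4 = True.
(!v4 || !v6) with v4 = True leaves only !v6, so v6 = False.

False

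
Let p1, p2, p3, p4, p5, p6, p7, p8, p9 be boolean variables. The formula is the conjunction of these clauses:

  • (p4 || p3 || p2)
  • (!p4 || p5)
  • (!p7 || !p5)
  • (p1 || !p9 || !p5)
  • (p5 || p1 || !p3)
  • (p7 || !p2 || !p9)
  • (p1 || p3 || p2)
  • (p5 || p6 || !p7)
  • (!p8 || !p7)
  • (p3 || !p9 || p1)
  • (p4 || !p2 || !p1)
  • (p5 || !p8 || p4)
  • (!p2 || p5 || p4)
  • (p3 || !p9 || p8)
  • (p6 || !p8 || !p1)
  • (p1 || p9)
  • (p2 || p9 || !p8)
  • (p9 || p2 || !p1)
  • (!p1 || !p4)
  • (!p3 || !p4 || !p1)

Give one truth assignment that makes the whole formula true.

p1 = 1, p2 = 0, p3 = 1, p4 = 0, p5 = 0, p6 = 1, p7 = 0, p8 = 0, p9 = 1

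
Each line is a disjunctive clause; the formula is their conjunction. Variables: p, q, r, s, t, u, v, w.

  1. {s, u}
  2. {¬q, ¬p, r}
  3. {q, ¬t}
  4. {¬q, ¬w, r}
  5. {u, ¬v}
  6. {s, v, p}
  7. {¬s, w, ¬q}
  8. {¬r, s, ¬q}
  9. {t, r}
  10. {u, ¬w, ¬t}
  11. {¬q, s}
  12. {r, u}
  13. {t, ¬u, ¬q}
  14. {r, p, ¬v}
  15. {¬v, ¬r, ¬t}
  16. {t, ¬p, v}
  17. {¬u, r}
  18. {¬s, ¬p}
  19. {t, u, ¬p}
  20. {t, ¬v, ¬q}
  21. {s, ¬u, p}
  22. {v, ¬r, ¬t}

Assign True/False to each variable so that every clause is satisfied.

p=0  q=0  r=1  s=1  t=0  u=1  v=0  w=0

Check each clause:
  1. {u, s} — s is true.
  2. {¬q, ¬p, r} — r is true.
  3. {¬t, q} — ¬t is true.
  4. {¬q, ¬w, r} — ¬w is true.
  5. {u, ¬v} — ¬v is true.
  6. {v, p, s} — s is true.
  7. {w, ¬s, ¬q} — ¬q is true.
  8. {¬q, ¬r, s} — s is true.
  9. {r, t} — r is true.
  10. {¬w, u, ¬t} — ¬w is true.
  11. {¬q, s} — s is true.
  12. {r, u} — r is true.
  13. {¬q, t, ¬u} — ¬q is true.
  14. {¬v, r, p} — ¬v is true.
  15. {¬t, ¬r, ¬v} — ¬v is true.
  16. {t, v, ¬p} — ¬p is true.
  17. {r, ¬u} — r is true.
  18. {¬s, ¬p} — ¬p is true.
  19. {t, ¬p, u} — ¬p is true.
  20. {¬v, t, ¬q} — ¬v is true.
  21. {¬u, p, s} — s is true.
  22. {¬t, v, ¬r} — ¬t is true.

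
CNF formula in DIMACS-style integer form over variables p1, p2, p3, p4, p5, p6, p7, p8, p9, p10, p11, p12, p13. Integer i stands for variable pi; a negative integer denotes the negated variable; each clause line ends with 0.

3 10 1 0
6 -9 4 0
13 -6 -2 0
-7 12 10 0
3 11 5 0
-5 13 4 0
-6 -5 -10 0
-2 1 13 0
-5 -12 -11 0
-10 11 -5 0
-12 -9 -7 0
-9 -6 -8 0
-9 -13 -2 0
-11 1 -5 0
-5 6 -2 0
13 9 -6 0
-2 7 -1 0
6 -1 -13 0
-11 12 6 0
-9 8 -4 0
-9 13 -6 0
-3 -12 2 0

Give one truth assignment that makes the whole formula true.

p1 = False  p2 = False  p3 = True  p4 = True  p5 = False  p6 = True  p7 = False  p8 = True  p9 = False  p10 = True  p11 = True  p12 = False  p13 = True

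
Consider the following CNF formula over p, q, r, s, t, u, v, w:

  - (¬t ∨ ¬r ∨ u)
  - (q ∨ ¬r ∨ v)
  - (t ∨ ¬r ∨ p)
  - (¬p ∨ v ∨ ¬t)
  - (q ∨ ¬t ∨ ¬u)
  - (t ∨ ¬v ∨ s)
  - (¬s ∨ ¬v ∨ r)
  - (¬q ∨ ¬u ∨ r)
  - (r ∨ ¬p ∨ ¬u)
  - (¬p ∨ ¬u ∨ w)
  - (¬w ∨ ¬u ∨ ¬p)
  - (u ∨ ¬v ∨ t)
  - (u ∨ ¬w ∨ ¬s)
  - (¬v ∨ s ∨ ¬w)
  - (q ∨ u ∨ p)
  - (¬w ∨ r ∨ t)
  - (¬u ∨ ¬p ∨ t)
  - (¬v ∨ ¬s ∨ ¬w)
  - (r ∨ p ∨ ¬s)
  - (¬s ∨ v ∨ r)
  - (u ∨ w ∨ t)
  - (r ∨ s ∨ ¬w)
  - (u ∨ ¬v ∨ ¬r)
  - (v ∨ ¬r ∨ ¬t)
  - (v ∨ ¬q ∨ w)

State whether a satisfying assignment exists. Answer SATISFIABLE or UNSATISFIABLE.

SATISFIABLE

Try p = False.
Set q = False and propagate.
  then u is forced to True.
  then t is forced to False.
  then r is forced to False.
  then w is forced to False.
  then s is forced to False.
  then v is forced to False.
So p=False, q=False, r=False, s=False, t=False, u=True, v=False, w=False is a satisfying assignment.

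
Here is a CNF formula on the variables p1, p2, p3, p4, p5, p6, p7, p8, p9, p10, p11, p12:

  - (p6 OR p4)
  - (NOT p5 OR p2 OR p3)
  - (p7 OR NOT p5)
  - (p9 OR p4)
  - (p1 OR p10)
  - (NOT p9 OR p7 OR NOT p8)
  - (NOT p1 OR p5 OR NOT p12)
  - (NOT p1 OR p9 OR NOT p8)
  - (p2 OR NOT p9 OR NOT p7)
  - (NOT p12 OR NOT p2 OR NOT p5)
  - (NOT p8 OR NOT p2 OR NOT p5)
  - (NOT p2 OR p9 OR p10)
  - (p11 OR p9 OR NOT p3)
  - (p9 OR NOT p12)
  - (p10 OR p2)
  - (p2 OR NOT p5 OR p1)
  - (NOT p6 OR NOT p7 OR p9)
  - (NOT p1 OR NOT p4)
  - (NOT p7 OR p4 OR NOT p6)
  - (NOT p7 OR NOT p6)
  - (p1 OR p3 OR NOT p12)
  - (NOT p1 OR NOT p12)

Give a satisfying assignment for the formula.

p1=False, p2=True, p3=False, p4=True, p5=True, p6=False, p7=True, p8=False, p9=False, p10=True, p11=True, p12=False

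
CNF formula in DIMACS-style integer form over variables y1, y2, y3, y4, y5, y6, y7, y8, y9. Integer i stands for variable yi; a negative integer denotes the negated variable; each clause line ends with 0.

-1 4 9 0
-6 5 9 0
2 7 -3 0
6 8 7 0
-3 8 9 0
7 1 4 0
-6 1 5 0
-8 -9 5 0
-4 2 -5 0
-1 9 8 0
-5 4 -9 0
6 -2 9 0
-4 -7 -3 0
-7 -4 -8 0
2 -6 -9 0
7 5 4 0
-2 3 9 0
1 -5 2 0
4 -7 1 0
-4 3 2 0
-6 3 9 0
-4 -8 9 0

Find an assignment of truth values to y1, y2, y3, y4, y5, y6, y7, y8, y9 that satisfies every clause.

y1=F, y2=T, y3=F, y4=T, y5=T, y6=F, y7=T, y8=F, y9=T

Set y1 = False and propagate.
Set y2 = True and propagate.
Branch on y3: take y3 = False.
  then y9 is forced to True.
The remaining clauses are satisfied by y4 = True, y5 = True, y6 = False, y7 = True, y8 = False.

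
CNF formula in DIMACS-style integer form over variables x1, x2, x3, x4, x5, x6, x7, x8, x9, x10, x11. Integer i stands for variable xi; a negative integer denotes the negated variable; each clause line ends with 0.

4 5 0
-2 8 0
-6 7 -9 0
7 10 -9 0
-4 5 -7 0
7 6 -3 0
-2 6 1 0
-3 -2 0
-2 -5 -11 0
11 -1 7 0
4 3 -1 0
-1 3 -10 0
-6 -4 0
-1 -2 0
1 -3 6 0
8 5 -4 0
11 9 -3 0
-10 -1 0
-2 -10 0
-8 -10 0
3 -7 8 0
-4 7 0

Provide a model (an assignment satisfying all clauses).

x1=F  x2=F  x3=F  x4=F  x5=T  x6=T  x7=F  x8=F  x9=F  x10=T  x11=F

Check each clause:
  1. {x5, x4} — x5 is true.
  2. {¬x2, x8} — ¬x2 is true.
  3. {¬x9, x7, ¬x6} — ¬x9 is true.
  4. {x7, x10, ¬x9} — x10 is true.
  5. {¬x7, x5, ¬x4} — ¬x7 is true.
  6. {¬x3, x7, x6} — ¬x3 is true.
  7. {¬x2, x1, x6} — ¬x2 is true.
  8. {¬x3, ¬x2} — ¬x3 is true.
  9. {¬x2, ¬x11, ¬x5} — ¬x11 is true.
  10. {x11, x7, ¬x1} — ¬x1 is true.
  11. {x4, x3, ¬x1} — ¬x1 is true.
  12. {¬x1, ¬x10, x3} — ¬x1 is true.
  13. {¬x4, ¬x6} — ¬x4 is true.
  14. {¬x2, ¬x1} — ¬x1 is true.
  15. {¬x3, x6, x1} — ¬x3 is true.
  16. {x5, ¬x4, x8} — ¬x4 is true.
  17. {x11, x9, ¬x3} — ¬x3 is true.
  18. {¬x10, ¬x1} — ¬x1 is true.
  19. {¬x10, ¬x2} — ¬x2 is true.
  20. {¬x10, ¬x8} — ¬x8 is true.
  21. {x3, ¬x7, x8} — ¬x7 is true.
  22. {x7, ¬x4} — ¬x4 is true.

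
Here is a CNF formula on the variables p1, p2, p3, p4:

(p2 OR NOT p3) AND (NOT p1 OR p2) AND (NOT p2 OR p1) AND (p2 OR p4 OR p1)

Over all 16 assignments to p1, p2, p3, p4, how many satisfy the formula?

5

The models are:
  p1=F p2=F p3=F p4=T
  p1=T p2=T p3=F p4=F
  p1=T p2=T p3=F p4=T
  p1=T p2=T p3=T p4=F
  p1=T p2=T p3=T p4=T
That's 5 in total.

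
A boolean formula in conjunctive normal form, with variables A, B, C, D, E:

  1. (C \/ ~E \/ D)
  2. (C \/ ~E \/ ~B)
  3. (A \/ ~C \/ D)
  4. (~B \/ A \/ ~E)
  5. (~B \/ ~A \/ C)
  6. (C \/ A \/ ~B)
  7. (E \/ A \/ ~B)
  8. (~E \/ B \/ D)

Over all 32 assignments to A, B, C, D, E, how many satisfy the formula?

15

Split on B, then A.
  B=T, A=T: remaining (C,D,E) ∈ {(T,F,F); (T,F,T); (T,T,F); (T,T,T)} — 4.
  B=T, A=F: a clause becomes empty — 0.
  B=F, A=T: C free; 3 ways for (D,E) × 2^1 = 6.
  B=F, A=F: 5 of the 8 assignments to (C,D,E) work.
Total: 4 + 0 + 6 + 5 = 15.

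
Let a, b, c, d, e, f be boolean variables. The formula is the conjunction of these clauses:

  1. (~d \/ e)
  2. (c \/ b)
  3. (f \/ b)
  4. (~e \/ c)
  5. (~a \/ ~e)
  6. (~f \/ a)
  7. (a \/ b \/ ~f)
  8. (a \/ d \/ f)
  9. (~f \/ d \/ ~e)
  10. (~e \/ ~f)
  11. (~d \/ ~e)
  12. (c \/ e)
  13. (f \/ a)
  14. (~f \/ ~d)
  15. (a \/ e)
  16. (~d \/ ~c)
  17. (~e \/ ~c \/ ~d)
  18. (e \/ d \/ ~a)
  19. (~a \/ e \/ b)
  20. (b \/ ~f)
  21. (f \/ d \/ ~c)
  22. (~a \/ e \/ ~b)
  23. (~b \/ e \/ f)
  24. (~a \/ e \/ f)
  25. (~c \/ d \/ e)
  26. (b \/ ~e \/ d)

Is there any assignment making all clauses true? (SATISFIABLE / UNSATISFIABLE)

UNSATISFIABLE

e = True:
  propagation gives c=True, a=False, f=False; an empty clause results — contradiction.
e = False:
  propagation gives d=False, c=True; an empty clause results — contradiction.
Every branch closes, so no satisfying assignment exists.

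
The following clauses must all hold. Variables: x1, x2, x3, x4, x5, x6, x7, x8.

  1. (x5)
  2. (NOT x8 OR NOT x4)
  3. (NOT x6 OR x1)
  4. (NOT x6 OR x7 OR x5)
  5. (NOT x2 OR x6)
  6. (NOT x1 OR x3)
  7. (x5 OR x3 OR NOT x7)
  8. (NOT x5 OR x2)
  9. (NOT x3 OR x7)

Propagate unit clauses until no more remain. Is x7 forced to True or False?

True

(x5) stands alone — x5 = True.
From (x2 OR NOT x5) and x5 = True: x2 = True.
(NOT x2 OR x6): since x2 = True, the clause reduces to (x6). x6 = True.
In (x1 OR NOT x6), NOT x6 is now false; x1 must hold, so x1 = True.
(NOT x1 OR x3) with x1 = True leaves only x3, so x3 = True.
(x7 OR NOT x3) with x3 = True leaves only x7, so x7 = True.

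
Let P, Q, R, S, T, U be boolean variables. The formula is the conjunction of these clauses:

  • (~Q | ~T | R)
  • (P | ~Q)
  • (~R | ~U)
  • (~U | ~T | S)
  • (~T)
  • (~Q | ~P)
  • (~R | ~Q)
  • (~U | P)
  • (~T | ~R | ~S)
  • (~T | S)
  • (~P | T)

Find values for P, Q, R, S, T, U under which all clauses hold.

(~T) is a unit clause, so T = False.
Unit propagation: (~P) forces P = False.
Unit propagation: (~Q) forces Q = False.
Unit propagation: (~U) forces U = False.
R, S are now unconstrained; take R = True, S = False.

P = False, Q = False, R = True, S = False, T = False, U = False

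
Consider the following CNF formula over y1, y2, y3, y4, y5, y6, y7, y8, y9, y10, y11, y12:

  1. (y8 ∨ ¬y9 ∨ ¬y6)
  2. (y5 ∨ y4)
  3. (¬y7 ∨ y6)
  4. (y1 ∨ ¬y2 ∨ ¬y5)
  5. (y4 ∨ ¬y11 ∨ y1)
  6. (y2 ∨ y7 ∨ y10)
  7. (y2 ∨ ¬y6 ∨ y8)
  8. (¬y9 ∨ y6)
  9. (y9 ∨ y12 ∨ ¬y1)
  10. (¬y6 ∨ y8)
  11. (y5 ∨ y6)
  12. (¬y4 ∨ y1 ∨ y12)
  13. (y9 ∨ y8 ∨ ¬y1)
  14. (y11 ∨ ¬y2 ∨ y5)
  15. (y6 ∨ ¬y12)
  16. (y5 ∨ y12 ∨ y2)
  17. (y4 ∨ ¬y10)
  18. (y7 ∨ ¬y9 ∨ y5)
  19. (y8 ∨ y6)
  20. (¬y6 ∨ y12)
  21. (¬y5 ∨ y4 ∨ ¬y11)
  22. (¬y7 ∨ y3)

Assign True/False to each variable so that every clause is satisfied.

Pure literal: y8 appears only positively; assign y8 = True.
Try y1 = False.
Try y2 = False.
Set y3 = False and propagate.
  then y7 is forced to False.
  then y10 is forced to True.
  then y4 is forced to True.
  then y12 is forced to True.
  then y6 is forced to True.
For the remaining variables, y5 = False, y9 = False, y11 = False works.
Every clause has at least one true literal under this assignment.

y1=F, y2=F, y3=F, y4=T, y5=F, y6=T, y7=F, y8=T, y9=F, y10=T, y11=F, y12=T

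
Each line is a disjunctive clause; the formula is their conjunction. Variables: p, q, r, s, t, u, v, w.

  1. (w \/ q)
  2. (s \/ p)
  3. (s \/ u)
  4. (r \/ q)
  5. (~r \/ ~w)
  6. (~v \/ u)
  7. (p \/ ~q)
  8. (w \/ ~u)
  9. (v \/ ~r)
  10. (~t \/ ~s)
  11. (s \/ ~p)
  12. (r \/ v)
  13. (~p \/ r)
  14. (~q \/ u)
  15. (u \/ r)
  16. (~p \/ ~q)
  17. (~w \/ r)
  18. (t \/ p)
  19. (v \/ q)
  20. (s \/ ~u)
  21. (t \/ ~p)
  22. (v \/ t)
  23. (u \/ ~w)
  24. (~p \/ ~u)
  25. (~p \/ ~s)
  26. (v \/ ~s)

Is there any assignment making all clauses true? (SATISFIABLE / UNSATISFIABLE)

UNSATISFIABLE

p = True:
  propagation gives s=True; an empty clause results — contradiction.
p = False:
  propagation gives s=True, q=False, w=True, r=True; an empty clause results — contradiction.
Every branch closes, so no satisfying assignment exists.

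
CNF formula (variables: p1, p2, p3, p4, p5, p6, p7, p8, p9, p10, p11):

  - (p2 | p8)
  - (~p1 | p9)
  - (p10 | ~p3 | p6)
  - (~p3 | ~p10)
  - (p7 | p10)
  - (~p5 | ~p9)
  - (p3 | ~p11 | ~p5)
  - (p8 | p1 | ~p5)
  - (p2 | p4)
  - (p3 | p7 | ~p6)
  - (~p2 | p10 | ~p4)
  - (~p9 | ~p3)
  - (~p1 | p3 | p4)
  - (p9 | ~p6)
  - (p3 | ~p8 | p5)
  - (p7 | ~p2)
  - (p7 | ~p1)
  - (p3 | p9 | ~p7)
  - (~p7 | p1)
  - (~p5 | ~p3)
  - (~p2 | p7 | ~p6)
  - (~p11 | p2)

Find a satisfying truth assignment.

Set p1 = True and propagate.
  then p9 is forced to True.
  then p5 is forced to False.
  then p3 is forced to False.
  then p4 is forced to True.
  then p8 is forced to False.
  then p2 is forced to True.
  then p10 is forced to True.
  then p7 is forced to True.
p6, p11 are now unconstrained; take p6 = False, p11 = True.
Check each clause:
  1. (p8 | p2) — p2 is true.
  2. (~p1 | p9) — p9 is true.
  3. (~p3 | p6 | p10) — p10 is true.
  4. (~p3 | ~p10) — ~p3 is true.
  5. (p7 | p10) — p10 is true.
  6. (~p5 | ~p9) — ~p5 is true.
  7. (p3 | ~p5 | ~p11) — ~p5 is true.
  8. (~p5 | p8 | p1) — p1 is true.
  9. (p2 | p4) — p2 is true.
  10. (p3 | p7 | ~p6) — ~p6 is true.
  11. (~p4 | p10 | ~p2) — p10 is true.
  12. (~p9 | ~p3) — ~p3 is true.
  13. (p4 | ~p1 | p3) — p4 is true.
  14. (~p6 | p9) — p9 is true.
  15. (~p8 | p5 | p3) — ~p8 is true.
  16. (~p2 | p7) — p7 is true.
  17. (~p1 | p7) — p7 is true.
  18. (p9 | p3 | ~p7) — p9 is true.
  19. (~p7 | p1) — p1 is true.
  20. (~p3 | ~p5) — ~p5 is true.
  21. (p7 | ~p2 | ~p6) — ~p6 is true.
  22. (p2 | ~p11) — p2 is true.

p1=True, p2=True, p3=False, p4=True, p5=False, p6=False, p7=True, p8=False, p9=True, p10=True, p11=True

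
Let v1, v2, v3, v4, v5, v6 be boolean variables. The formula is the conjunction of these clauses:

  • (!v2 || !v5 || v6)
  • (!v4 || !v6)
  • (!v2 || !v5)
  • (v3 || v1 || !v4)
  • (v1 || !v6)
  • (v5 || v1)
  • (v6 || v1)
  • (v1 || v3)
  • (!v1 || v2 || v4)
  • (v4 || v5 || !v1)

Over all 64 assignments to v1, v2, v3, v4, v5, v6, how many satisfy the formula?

The models are:
  v1=1 v2=0 v3=0 v4=1 v5=0 v6=0
  v1=1 v2=0 v3=0 v4=1 v5=1 v6=0
  v1=1 v2=0 v3=1 v4=1 v5=0 v6=0
  v1=1 v2=0 v3=1 v4=1 v5=1 v6=0
  v1=1 v2=1 v3=0 v4=1 v5=0 v6=0
  v1=1 v2=1 v3=1 v4=1 v5=0 v6=0
Count: 6.

6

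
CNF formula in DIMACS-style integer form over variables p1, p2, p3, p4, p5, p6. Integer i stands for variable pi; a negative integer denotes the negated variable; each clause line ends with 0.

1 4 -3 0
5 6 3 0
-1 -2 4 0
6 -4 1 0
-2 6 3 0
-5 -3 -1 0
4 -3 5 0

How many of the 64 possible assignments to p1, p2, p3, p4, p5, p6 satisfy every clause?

Case analysis on p3 and p1:
  p3=1, p1=1: remaining (p2,p4,p5,p6) ∈ {(0,1,0,0); (0,1,0,1); (1,1,0,0); (1,1,0,1)} — 4.
  p3=1, p1=0: remaining (p2,p4,p5,p6) ∈ {(0,1,0,1); (0,1,1,1); (1,1,0,1); (1,1,1,1)} — 4.
  p3=0, p1=1: 8 of the 16 assignments to (p2,p4,p5,p6) work.
  p3=0, p1=0: 9 of the 16 assignments to (p2,p4,p5,p6) work.
Total: 4 + 4 + 8 + 9 = 25.

25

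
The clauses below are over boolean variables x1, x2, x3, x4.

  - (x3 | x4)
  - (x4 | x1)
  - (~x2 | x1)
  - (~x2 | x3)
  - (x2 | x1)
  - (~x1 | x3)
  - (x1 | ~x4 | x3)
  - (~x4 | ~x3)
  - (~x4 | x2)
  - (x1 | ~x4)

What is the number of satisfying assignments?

2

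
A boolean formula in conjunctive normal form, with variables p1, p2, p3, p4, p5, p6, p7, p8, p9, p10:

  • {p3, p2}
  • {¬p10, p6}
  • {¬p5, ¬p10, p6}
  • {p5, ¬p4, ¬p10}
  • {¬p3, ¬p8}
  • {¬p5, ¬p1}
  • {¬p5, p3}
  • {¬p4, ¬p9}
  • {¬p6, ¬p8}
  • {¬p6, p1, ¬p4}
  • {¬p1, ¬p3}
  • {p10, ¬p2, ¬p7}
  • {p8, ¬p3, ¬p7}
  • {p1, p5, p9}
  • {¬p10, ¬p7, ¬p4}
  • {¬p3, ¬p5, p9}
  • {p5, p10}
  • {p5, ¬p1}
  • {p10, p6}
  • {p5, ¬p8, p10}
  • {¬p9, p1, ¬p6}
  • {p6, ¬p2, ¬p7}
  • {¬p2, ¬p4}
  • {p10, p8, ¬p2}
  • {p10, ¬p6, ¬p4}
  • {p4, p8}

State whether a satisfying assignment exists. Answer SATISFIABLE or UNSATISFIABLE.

p10 = True:
  propagation gives p6=True, p8=False, p4=True, p5=True; an empty clause results — contradiction.
p10 = False:
  propagation gives p5=True, p1=False, p3=True, p8=False; an empty clause results — contradiction.
Every branch closes, so no satisfying assignment exists.

UNSATISFIABLE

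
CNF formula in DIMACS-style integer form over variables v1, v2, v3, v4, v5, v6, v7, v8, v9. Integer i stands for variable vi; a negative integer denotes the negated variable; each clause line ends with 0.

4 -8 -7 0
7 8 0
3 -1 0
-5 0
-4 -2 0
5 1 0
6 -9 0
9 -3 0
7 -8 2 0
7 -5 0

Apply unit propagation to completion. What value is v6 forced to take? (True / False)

(¬v5) stands alone — v5 = False.
(v5 ∨ v1) with v5 = False leaves only v1, so v1 = True.
(v3 ∨ ¬v1): since v1 = True, the clause reduces to (v3). v3 = True.
In (v9 ∨ ¬v3), ¬v3 is now false; v9 must hold, so v9 = True.
(¬v9 ∨ v6): since v9 = True, the clause reduces to (v6). v6 = True.

True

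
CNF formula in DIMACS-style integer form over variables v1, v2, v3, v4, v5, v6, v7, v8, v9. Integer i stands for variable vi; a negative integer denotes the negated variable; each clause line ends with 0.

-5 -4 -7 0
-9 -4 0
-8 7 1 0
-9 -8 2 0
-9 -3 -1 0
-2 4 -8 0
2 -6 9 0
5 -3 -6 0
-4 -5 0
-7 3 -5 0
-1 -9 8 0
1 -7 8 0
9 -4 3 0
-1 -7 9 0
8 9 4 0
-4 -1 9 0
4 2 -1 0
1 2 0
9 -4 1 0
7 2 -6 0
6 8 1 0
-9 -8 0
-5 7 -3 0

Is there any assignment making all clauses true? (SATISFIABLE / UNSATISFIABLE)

SATISFIABLE

Branch on v1: take v1 = False.
  then v2 is forced to True.
Branch on v3: take v3 = False.
Set v4 = False and propagate.
  then v8 is forced to False.
  then v7 is forced to False.
  then v9 is forced to True.
  then v6 is forced to True.
v5 is now unconstrained; take v5 = False.
So v1 = False, v2 = True, v3 = False, v4 = False, v5 = False, v6 = True, v7 = False, v8 = False, v9 = True is a satisfying assignment.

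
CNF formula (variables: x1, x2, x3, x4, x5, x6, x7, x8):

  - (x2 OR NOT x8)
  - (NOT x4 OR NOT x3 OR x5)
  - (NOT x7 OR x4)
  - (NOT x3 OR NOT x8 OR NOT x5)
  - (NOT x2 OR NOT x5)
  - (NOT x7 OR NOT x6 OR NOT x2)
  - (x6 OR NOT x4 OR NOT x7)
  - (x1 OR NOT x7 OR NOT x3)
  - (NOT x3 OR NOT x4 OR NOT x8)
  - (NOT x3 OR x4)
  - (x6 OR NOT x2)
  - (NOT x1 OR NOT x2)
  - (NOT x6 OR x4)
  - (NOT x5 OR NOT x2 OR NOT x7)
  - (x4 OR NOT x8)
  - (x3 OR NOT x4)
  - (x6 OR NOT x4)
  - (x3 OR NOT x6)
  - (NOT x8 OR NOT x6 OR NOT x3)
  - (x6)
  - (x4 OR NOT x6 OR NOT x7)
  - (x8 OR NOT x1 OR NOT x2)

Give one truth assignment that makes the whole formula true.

x1=True, x2=False, x3=True, x4=True, x5=True, x6=True, x7=False, x8=False

Unit propagation: (x6) forces x6 = True.
The clause (x4) is unit: x4 must be True.
Unit propagation: (x3) forces x3 = True.
Unit propagation: (x5) forces x5 = True.
The clause (NOT x8) is unit: x8 must be False.
Unit propagation: (NOT x2) forces x2 = False.
x1 occurs only positively in the remaining clauses — set x1 = True.
x7 occurs only negated in the remaining clauses — set x7 = False.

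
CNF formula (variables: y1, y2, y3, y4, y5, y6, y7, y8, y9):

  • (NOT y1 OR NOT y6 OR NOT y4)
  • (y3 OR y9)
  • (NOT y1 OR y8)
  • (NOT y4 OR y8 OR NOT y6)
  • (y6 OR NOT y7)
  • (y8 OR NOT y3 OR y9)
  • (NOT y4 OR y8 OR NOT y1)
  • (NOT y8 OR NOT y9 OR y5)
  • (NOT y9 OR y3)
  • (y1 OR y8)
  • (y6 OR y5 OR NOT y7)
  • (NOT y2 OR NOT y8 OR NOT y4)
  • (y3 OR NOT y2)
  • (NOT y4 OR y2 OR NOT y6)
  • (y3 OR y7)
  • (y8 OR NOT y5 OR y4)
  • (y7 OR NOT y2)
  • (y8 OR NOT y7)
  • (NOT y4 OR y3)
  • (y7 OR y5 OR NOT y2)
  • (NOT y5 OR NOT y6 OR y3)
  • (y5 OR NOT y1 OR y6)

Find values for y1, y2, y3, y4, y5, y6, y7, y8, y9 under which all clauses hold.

y1 = 0, y2 = 0, y3 = 1, y4 = 1, y5 = 1, y6 = 0, y7 = 0, y8 = 1, y9 = 1

Check each clause:
  1. (NOT y6 OR NOT y1 OR NOT y4) — NOT y6 is true.
  2. (y9 OR y3) — y9 is true.
  3. (NOT y1 OR y8) — y8 is true.
  4. (NOT y6 OR y8 OR NOT y4) — y8 is true.
  5. (NOT y7 OR y6) — NOT y7 is true.
  6. (y9 OR y8 OR NOT y3) — y8 is true.
  7. (y8 OR NOT y4 OR NOT y1) — y8 is true.
  8. (y5 OR NOT y8 OR NOT y9) — y5 is true.
  9. (NOT y9 OR y3) — y3 is true.
  10. (y8 OR y1) — y8 is true.
  11. (NOT y7 OR y5 OR y6) — NOT y7 is true.
  12. (NOT y8 OR NOT y4 OR NOT y2) — NOT y2 is true.
  13. (NOT y2 OR y3) — y3 is true.
  14. (NOT y6 OR y2 OR NOT y4) — NOT y6 is true.
  15. (y3 OR y7) — y3 is true.
  16. (y8 OR NOT y5 OR y4) — y8 is true.
  17. (y7 OR NOT y2) — NOT y2 is true.
  18. (y8 OR NOT y7) — y8 is true.
  19. (NOT y4 OR y3) — y3 is true.
  20. (y7 OR y5 OR NOT y2) — y5 is true.
  21. (NOT y5 OR NOT y6 OR y3) — y3 is true.
  22. (NOT y1 OR y5 OR y6) — y5 is true.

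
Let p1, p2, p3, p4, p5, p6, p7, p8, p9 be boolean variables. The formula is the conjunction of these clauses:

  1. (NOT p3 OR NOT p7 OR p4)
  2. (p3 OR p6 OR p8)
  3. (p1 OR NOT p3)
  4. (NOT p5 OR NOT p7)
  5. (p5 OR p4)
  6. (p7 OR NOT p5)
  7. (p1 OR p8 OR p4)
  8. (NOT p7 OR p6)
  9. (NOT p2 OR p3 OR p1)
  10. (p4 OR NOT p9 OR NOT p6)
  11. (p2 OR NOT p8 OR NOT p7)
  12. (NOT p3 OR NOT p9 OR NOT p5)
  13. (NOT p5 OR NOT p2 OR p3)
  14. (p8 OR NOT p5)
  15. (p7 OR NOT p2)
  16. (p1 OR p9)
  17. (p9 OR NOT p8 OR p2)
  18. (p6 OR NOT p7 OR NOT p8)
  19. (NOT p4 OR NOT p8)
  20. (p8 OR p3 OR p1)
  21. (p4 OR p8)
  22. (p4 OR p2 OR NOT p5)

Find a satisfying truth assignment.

p1 occurs only positively in the remaining clauses — set p1 = True.
Set p2 = False and propagate.
Branch on p3: take p3 = False.
The remaining clauses are satisfied by p4 = True, p5 = False, p6 = True, p7 = False, p8 = False, p9 = True.
Every clause has at least one true literal under this assignment.

p1=T, p2=F, p3=F, p4=T, p5=F, p6=T, p7=F, p8=F, p9=T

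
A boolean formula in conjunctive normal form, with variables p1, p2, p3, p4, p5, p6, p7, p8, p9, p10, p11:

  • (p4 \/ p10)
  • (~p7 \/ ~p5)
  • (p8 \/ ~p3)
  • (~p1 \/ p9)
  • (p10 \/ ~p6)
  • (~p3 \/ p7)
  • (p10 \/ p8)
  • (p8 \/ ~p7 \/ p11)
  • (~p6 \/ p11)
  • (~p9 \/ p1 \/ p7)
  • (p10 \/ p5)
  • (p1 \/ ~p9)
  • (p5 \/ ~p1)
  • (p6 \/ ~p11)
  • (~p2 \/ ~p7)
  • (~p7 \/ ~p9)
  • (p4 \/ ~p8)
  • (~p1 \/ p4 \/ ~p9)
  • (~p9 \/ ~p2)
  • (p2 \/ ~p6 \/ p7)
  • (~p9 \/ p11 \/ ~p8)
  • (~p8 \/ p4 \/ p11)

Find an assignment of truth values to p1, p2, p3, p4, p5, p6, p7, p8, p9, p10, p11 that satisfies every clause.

p1=False, p2=True, p3=False, p4=True, p5=False, p6=False, p7=False, p8=True, p9=False, p10=True, p11=False

Check each clause:
  1. (p4 \/ p10) — p10 is true.
  2. (~p7 \/ ~p5) — ~p7 is true.
  3. (~p3 \/ p8) — p8 is true.
  4. (~p1 \/ p9) — ~p1 is true.
  5. (p10 \/ ~p6) — p10 is true.
  6. (p7 \/ ~p3) — ~p3 is true.
  7. (p8 \/ p10) — p8 is true.
  8. (p8 \/ ~p7 \/ p11) — p8 is true.
  9. (~p6 \/ p11) — ~p6 is true.
  10. (p7 \/ p1 \/ ~p9) — ~p9 is true.
  11. (p10 \/ p5) — p10 is true.
  12. (p1 \/ ~p9) — ~p9 is true.
  13. (~p1 \/ p5) — ~p1 is true.
  14. (p6 \/ ~p11) — ~p11 is true.
  15. (~p7 \/ ~p2) — ~p7 is true.
  16. (~p7 \/ ~p9) — ~p7 is true.
  17. (p4 \/ ~p8) — p4 is true.
  18. (p4 \/ ~p9 \/ ~p1) — p4 is true.
  19. (~p2 \/ ~p9) — ~p9 is true.
  20. (p2 \/ p7 \/ ~p6) — ~p6 is true.
  21. (~p8 \/ p11 \/ ~p9) — ~p9 is true.
  22. (p11 \/ p4 \/ ~p8) — p4 is true.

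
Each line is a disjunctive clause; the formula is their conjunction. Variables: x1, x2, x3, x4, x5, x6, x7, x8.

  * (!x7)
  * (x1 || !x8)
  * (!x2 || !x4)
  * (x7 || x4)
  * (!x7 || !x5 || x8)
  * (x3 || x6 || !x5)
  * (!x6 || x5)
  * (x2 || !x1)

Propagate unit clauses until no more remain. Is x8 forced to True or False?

(!x7) stands alone — x7 = False.
(x7 || x4): since x7 = False, the clause reduces to (x4). x4 = True.
(!x4 || !x2) with x4 = True leaves only !x2, so x2 = False.
From (x2 || !x1) and x2 = False: x1 = False.
(x1 || !x8) with x1 = False leaves only !x8, so x8 = False.

False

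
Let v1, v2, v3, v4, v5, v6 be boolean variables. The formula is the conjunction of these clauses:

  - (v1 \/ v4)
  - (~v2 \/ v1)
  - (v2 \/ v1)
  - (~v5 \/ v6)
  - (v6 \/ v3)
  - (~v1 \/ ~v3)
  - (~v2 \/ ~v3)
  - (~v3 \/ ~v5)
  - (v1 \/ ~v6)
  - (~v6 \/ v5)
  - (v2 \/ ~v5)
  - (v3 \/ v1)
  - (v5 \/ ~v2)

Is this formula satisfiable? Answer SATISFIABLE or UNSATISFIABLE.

SATISFIABLE

Pure literal: v4 appears only positively; assign v4 = True.
Set v1 = True and propagate.
  then v3 is forced to False.
  then v6 is forced to True.
  then v5 is forced to True.
  then v2 is forced to True.
So v1 = True, v2 = True, v3 = False, v4 = True, v5 = True, v6 = True is a satisfying assignment.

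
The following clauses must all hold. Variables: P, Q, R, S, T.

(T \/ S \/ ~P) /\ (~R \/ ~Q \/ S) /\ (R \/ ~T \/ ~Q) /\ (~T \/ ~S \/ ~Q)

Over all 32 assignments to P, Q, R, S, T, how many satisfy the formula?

19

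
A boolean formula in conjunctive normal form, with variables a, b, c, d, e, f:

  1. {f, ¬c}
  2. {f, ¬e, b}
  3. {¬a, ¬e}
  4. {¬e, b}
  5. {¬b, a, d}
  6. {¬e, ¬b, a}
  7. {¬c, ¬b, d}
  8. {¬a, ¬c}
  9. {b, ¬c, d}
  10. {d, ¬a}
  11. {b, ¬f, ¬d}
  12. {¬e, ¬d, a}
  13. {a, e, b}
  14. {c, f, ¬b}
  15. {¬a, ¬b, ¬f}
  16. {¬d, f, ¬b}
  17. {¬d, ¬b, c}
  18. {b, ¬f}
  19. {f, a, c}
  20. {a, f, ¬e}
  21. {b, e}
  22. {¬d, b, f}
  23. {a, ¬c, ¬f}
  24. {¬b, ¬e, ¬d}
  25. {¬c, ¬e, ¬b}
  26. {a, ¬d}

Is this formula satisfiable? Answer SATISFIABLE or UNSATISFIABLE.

UNSATISFIABLE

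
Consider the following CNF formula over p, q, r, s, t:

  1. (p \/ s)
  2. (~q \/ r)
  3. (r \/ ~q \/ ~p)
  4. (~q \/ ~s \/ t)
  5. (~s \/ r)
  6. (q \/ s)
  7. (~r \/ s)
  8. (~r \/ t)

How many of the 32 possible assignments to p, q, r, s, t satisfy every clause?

4

The models are:
  p=0 q=0 r=1 s=1 t=1
  p=0 q=1 r=1 s=1 t=1
  p=1 q=0 r=1 s=1 t=1
  p=1 q=1 r=1 s=1 t=1
That's 4 in total.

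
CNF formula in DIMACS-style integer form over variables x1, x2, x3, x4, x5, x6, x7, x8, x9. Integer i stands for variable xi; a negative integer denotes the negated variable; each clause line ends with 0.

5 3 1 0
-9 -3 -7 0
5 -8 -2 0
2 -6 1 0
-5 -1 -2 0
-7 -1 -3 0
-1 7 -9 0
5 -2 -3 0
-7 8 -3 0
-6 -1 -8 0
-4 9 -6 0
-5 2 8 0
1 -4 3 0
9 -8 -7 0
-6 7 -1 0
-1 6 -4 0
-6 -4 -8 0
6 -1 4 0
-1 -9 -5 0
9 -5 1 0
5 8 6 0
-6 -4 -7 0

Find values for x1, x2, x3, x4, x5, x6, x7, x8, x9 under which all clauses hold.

x1=0  x2=1  x3=1  x4=0  x5=1  x6=1  x7=0  x8=0  x9=1

Try x1 = False.
The remaining clauses are satisfied by x2 = True, x3 = True, x4 = False, x5 = True, x6 = True, x7 = False, x8 = False, x9 = True.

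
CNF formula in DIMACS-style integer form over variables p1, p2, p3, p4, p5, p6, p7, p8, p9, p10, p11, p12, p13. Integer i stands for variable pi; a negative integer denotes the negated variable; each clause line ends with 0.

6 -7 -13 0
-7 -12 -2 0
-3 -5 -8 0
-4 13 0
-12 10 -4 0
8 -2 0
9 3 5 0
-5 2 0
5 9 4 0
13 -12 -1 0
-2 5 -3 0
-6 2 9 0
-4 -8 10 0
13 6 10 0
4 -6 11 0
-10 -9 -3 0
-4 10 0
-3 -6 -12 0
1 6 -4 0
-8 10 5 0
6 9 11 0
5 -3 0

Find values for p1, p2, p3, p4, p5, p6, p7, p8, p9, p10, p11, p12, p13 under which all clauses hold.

p7 occurs only negated in the remaining clauses — set p7 = False.
Pure literal: p11 appears only positively; assign p11 = True.
Set p1 = True and propagate.
Set p2 = True and propagate.
  then p8 is forced to True.
Try p3 = False.
The remaining clauses are satisfied by p4 = False, p5 = False, p6 = False, p9 = True, p10 = True, p12 = False, p13 = True.
Check each clause:
  1. (¬p7 ∨ ¬p13 ∨ p6) — ¬p7 is true.
  2. (¬p7 ∨ ¬p12 ∨ ¬p2) — ¬p7 is true.
  3. (¬p8 ∨ ¬p3 ∨ ¬p5) — ¬p5 is true.
  4. (¬p4 ∨ p13) — ¬p4 is true.
  5. (¬p12 ∨ p10 ∨ ¬p4) — p10 is true.
  6. (p8 ∨ ¬p2) — p8 is true.
  7. (p3 ∨ p5 ∨ p9) — p9 is true.
  8. (p2 ∨ ¬p5) — p2 is true.
  9. (p9 ∨ p5 ∨ p4) — p9 is true.
  10. (¬p12 ∨ p13 ∨ ¬p1) — ¬p12 is true.
  11. (p5 ∨ ¬p3 ∨ ¬p2) — ¬p3 is true.
  12. (p9 ∨ ¬p6 ∨ p2) — p9 is true.
  13. (¬p8 ∨ p10 ∨ ¬p4) — p10 is true.
  14. (p13 ∨ p10 ∨ p6) — p10 is true.
  15. (p11 ∨ p4 ∨ ¬p6) — ¬p6 is true.
  16. (¬p10 ∨ ¬p9 ∨ ¬p3) — ¬p3 is true.
  17. (¬p4 ∨ p10) — p10 is true.
  18. (¬p6 ∨ ¬p12 ∨ ¬p3) — ¬p6 is true.
  19. (p1 ∨ p6 ∨ ¬p4) — p1 is true.
  20. (p10 ∨ p5 ∨ ¬p8) — p10 is true.
  21. (p11 ∨ p9 ∨ p6) — p9 is true.
  22. (p5 ∨ ¬p3) — ¬p3 is true.

p1=True, p2=True, p3=False, p4=False, p5=False, p6=False, p7=False, p8=True, p9=True, p10=True, p11=True, p12=False, p13=True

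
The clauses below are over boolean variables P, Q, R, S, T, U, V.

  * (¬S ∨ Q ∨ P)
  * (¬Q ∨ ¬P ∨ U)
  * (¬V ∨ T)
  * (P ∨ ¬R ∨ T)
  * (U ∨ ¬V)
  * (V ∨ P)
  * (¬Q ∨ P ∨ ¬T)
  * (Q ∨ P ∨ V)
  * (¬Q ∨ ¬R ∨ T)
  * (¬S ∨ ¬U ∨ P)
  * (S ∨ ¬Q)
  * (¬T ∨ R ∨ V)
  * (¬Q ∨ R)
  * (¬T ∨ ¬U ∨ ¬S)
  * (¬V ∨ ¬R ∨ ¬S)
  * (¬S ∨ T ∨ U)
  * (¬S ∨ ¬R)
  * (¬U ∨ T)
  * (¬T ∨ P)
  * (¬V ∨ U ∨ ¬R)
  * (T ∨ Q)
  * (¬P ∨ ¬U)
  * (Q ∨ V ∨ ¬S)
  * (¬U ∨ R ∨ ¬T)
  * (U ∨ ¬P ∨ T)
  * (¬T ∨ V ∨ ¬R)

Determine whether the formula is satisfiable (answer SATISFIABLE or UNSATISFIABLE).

UNSATISFIABLE

T = True:
  propagation gives P=True, U=False, Q=False, V=False; an empty clause results — contradiction.
T = False:
  propagation gives V=False, P=True, U=False; an empty clause results — contradiction.
Every branch closes, so no satisfying assignment exists.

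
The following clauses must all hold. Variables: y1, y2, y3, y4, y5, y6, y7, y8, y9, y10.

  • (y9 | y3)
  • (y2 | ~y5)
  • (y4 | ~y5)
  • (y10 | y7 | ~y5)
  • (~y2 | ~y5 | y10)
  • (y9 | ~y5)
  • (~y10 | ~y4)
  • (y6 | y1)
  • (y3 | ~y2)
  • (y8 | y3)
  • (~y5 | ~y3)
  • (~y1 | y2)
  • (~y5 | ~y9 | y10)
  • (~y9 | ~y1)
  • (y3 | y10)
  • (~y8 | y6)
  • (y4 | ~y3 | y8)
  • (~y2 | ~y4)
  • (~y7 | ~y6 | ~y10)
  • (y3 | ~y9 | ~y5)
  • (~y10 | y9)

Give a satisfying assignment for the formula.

y1 = False, y2 = True, y3 = True, y4 = False, y5 = False, y6 = True, y7 = False, y8 = True, y9 = True, y10 = False

Check each clause:
  1. (y9 | y3) — y9 is true.
  2. (y2 | ~y5) — y2 is true.
  3. (~y5 | y4) — ~y5 is true.
  4. (y10 | y7 | ~y5) — ~y5 is true.
  5. (~y5 | y10 | ~y2) — ~y5 is true.
  6. (~y5 | y9) — y9 is true.
  7. (~y10 | ~y4) — ~y4 is true.
  8. (y6 | y1) — y6 is true.
  9. (y3 | ~y2) — y3 is true.
  10. (y8 | y3) — y8 is true.
  11. (~y3 | ~y5) — ~y5 is true.
  12. (y2 | ~y1) — y2 is true.
  13. (~y5 | y10 | ~y9) — ~y5 is true.
  14. (~y9 | ~y1) — ~y1 is true.
  15. (y3 | y10) — y3 is true.
  16. (~y8 | y6) — y6 is true.
  17. (~y3 | y8 | y4) — y8 is true.
  18. (~y4 | ~y2) — ~y4 is true.
  19. (~y6 | ~y7 | ~y10) — ~y7 is true.
  20. (~y9 | y3 | ~y5) — y3 is true.
  21. (~y10 | y9) — y9 is true.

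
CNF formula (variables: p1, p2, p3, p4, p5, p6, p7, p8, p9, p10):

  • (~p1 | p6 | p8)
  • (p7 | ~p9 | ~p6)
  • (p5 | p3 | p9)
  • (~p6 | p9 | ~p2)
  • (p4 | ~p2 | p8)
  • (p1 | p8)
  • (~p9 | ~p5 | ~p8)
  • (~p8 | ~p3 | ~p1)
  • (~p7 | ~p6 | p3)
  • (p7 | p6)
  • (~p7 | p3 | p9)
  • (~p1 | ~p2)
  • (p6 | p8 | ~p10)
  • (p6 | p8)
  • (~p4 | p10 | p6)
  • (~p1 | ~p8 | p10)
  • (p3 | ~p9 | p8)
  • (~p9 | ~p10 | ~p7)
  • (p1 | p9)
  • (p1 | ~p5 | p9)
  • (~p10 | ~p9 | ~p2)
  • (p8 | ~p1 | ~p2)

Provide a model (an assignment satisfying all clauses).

Try p1 = False.
  then p8 is forced to True.
  then p9 is forced to True.
  then p5 is forced to False.
The remaining clauses are satisfied by p2 = True, p3 = True, p4 = False, p6 = True, p7 = True, p10 = False.

p1=F, p2=T, p3=T, p4=F, p5=F, p6=T, p7=T, p8=T, p9=T, p10=F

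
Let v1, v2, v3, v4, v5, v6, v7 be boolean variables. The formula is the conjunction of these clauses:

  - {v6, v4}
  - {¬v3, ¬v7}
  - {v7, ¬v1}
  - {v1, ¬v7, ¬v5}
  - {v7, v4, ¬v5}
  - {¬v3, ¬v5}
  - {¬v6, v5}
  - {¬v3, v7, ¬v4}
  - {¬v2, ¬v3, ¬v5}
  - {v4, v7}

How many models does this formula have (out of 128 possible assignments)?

Case analysis on v7 and v5:
  v7=1, v5=1: v2 free; 3 ways for (v1,v3,v4,v6) × 2^1 = 6.
  v7=1, v5=0: remaining (v1,v2,v3,v4,v6) ∈ {(0,0,0,1,0); (0,1,0,1,0); (1,0,0,1,0); (1,1,0,1,0)} — 4.
  v7=0, v5=1: remaining (v1,v2,v3,v4,v6) ∈ {(0,0,0,1,0); (0,0,0,1,1); (0,1,0,1,0); (0,1,0,1,1)} — 4.
  v7=0, v5=0: remaining (v1,v2,v3,v4,v6) ∈ {(0,0,0,1,0); (0,1,0,1,0)} — 2.
Total: 6 + 4 + 4 + 2 = 16.

16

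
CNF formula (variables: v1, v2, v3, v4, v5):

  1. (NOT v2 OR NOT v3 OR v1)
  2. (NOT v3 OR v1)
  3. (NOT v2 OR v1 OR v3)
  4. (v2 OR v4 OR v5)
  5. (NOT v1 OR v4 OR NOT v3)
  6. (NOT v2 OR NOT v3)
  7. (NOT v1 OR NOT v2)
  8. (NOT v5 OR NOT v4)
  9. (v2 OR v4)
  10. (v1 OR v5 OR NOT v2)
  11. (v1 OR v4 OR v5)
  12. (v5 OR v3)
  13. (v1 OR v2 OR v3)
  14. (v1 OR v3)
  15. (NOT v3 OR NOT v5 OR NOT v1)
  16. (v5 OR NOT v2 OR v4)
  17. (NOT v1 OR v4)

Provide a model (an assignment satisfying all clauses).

v1=True, v2=False, v3=True, v4=True, v5=False

Check each clause:
  1. (NOT v3 OR v1 OR NOT v2) — v1 is true.
  2. (v1 OR NOT v3) — v1 is true.
  3. (v1 OR v3 OR NOT v2) — v1 is true.
  4. (v4 OR v2 OR v5) — v4 is true.
  5. (NOT v3 OR v4 OR NOT v1) — v4 is true.
  6. (NOT v2 OR NOT v3) — NOT v2 is true.
  7. (NOT v1 OR NOT v2) — NOT v2 is true.
  8. (NOT v5 OR NOT v4) — NOT v5 is true.
  9. (v4 OR v2) — v4 is true.
  10. (NOT v2 OR v1 OR v5) — v1 is true.
  11. (v4 OR v5 OR v1) — v1 is true.
  12. (v3 OR v5) — v3 is true.
  13. (v1 OR v2 OR v3) — v1 is true.
  14. (v3 OR v1) — v1 is true.
  15. (NOT v3 OR NOT v1 OR NOT v5) — NOT v5 is true.
  16. (NOT v2 OR v4 OR v5) — v4 is true.
  17. (NOT v1 OR v4) — v4 is true.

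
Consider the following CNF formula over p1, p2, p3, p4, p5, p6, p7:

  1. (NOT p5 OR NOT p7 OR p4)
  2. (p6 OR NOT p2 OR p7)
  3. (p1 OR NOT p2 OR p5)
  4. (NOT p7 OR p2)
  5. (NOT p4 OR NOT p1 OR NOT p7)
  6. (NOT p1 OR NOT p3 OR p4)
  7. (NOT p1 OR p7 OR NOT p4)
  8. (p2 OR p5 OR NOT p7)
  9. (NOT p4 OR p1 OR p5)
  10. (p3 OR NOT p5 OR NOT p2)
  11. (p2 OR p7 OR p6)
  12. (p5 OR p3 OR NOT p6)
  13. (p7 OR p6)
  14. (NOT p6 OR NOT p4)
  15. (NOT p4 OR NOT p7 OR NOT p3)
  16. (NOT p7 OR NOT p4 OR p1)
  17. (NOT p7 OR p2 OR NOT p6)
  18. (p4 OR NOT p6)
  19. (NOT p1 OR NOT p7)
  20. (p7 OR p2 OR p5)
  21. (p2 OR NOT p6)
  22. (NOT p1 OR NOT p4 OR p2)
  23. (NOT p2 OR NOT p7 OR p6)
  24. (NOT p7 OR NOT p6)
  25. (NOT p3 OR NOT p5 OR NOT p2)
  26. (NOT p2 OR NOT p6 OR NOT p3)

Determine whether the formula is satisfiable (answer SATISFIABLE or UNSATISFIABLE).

UNSATISFIABLE

p7 = True:
  propagation gives p2=True, p1=False, p5=True, p4=True; an empty clause results — contradiction.
p7 = False:
  propagation gives p6=True, p4=False; an empty clause results — contradiction.
Every branch closes, so no satisfying assignment exists.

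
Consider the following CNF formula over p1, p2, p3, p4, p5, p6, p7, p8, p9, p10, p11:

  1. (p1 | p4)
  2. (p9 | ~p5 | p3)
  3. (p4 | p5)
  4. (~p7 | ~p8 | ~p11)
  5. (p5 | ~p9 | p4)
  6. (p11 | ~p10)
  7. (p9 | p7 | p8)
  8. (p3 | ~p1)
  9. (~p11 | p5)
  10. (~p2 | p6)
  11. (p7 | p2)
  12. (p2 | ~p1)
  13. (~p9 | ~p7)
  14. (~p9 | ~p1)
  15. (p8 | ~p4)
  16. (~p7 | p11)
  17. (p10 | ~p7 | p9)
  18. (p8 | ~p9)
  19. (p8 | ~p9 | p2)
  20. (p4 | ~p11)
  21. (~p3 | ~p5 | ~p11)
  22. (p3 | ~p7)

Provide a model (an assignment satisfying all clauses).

p1=F, p2=T, p3=F, p4=T, p5=F, p6=T, p7=F, p8=T, p9=T, p10=F, p11=F

Pure literal: p6 appears only positively; assign p6 = True.
Set p1 = False and propagate.
  then p4 is forced to True.
  then p8 is forced to True.
The remaining clauses are satisfied by p2 = True, p3 = False, p5 = False, p7 = False, p9 = True, p10 = False, p11 = False.
Every clause has at least one true literal under this assignment.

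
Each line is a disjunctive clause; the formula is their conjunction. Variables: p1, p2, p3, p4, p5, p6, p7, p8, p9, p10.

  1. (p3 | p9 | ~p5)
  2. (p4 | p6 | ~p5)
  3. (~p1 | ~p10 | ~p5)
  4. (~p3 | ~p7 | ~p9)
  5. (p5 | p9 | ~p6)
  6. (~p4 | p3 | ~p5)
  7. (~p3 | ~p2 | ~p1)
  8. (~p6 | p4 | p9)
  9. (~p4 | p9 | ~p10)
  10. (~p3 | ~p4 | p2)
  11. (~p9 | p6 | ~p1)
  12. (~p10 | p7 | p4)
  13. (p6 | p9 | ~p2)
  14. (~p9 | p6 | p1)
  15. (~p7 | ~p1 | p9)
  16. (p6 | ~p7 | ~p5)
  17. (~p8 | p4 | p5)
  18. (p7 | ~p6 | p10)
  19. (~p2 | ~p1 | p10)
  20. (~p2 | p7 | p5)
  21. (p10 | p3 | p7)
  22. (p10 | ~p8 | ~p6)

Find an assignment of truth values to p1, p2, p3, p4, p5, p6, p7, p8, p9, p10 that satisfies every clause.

p1=0, p2=1, p3=0, p4=0, p5=0, p6=1, p7=1, p8=0, p9=1, p10=1

Pure literal: p8 appears only negated; assign p8 = False.
Branch on p1: take p1 = False.
Try p2 = True.
The remaining clauses are satisfied by p3 = False, p4 = False, p5 = False, p6 = True, p7 = True, p9 = True, p10 = True.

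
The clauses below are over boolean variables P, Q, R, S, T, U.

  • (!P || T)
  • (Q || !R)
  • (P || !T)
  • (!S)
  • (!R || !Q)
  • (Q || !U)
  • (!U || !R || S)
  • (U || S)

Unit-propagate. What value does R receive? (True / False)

False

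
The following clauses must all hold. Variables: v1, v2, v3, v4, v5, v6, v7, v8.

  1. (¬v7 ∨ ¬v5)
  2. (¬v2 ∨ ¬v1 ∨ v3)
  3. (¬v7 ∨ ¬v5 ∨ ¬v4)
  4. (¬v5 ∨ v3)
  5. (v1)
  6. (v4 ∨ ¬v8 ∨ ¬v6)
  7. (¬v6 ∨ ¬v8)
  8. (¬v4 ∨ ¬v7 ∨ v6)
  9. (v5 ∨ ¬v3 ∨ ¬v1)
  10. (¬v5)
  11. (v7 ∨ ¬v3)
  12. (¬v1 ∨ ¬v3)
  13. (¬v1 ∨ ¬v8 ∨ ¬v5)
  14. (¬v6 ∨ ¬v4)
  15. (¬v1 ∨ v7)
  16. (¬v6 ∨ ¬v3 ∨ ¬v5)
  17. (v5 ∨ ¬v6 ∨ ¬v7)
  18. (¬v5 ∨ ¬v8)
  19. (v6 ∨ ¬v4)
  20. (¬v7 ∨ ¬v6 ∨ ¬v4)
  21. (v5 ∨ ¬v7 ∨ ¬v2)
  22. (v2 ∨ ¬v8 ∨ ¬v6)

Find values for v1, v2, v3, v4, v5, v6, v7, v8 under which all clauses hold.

(v1) is a unit clause, so v1 = True.
Unit propagation: (¬v5) forces v5 = False.
Unit propagation: (¬v3) forces v3 = False.
(¬v2) is a unit clause, so v2 = False.
Unit propagation: (v7) forces v7 = True.
Unit propagation: (¬v6) forces v6 = False.
Unit propagation: (¬v4) forces v4 = False.
v8 is now unconstrained; take v8 = True.
Every clause has at least one true literal under this assignment.

v1=1, v2=0, v3=0, v4=0, v5=0, v6=0, v7=1, v8=1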